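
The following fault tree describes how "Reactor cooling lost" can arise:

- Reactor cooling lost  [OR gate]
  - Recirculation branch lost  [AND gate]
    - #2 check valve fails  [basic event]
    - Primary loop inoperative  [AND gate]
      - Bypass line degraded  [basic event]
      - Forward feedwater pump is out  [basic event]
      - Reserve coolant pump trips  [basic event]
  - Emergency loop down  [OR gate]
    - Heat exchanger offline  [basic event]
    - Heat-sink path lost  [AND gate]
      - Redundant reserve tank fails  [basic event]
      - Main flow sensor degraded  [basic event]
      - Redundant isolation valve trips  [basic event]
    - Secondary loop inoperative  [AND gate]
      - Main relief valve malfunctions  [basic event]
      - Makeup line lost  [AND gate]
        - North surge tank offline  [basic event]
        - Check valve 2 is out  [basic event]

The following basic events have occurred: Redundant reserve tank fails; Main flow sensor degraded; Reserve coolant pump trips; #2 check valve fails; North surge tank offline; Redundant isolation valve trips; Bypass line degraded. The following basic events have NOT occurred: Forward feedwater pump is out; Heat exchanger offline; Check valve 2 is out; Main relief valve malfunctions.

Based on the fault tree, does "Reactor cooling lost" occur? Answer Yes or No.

Primary loop inoperative [AND]: Bypass line degraded=occurs, Forward feedwater pump is out=not, Reserve coolant pump trips=occurs → not all inputs occur → does not occur.
Recirculation branch lost [AND]: #2 check valve fails=occurs, Primary loop inoperative=not → not all inputs occur → does not occur.
Heat-sink path lost [AND]: Redundant reserve tank fails=occurs, Main flow sensor degraded=occurs, Redundant isolation valve trips=occurs → all inputs occur → occurs.
Makeup line lost [AND]: North surge tank offline=occurs, Check valve 2 is out=not → not all inputs occur → does not occur.
Secondary loop inoperative [AND]: Main relief valve malfunctions=not, Makeup line lost=not → not all inputs occur → does not occur.
Emergency loop down [OR]: Heat exchanger offline=not, Heat-sink path lost=occurs, Secondary loop inoperative=not → at least one input occurs → occurs.
Reactor cooling lost [OR]: Recirculation branch lost=not, Emergency loop down=occurs → at least one input occurs → occurs.

Yes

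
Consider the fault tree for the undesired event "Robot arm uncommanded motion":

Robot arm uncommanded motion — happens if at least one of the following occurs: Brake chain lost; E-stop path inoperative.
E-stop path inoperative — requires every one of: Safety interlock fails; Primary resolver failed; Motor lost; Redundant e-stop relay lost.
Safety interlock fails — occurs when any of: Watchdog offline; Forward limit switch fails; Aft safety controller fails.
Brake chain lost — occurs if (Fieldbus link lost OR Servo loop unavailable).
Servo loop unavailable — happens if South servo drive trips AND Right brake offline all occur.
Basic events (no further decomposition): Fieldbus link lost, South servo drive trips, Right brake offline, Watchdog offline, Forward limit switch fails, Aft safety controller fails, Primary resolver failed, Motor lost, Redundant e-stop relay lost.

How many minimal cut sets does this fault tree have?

5

Servo loop unavailable [AND]: one cut set from each child combined → 1 × 1 = 1 cut set(s).
Brake chain lost [OR]: union of children's cut sets → 2 cut set(s).
Safety interlock fails [OR]: union of children's cut sets → 3 cut set(s).
E-stop path inoperative [AND]: one cut set from each child combined → 3 × 1 × 1 × 1 = 3 cut set(s).
Robot arm uncommanded motion [OR]: union of children's cut sets → 5 cut set(s).
Minimal cut sets: {Fieldbus link lost}; {Right brake offline, South servo drive trips}; {Motor lost, Primary resolver failed, Redundant e-stop relay lost, Watchdog offline}; {Forward limit switch fails, Motor lost, Primary resolver failed, Redundant e-stop relay lost}; {Aft safety controller fails, Motor lost, Primary resolver failed, Redundant e-stop relay lost}.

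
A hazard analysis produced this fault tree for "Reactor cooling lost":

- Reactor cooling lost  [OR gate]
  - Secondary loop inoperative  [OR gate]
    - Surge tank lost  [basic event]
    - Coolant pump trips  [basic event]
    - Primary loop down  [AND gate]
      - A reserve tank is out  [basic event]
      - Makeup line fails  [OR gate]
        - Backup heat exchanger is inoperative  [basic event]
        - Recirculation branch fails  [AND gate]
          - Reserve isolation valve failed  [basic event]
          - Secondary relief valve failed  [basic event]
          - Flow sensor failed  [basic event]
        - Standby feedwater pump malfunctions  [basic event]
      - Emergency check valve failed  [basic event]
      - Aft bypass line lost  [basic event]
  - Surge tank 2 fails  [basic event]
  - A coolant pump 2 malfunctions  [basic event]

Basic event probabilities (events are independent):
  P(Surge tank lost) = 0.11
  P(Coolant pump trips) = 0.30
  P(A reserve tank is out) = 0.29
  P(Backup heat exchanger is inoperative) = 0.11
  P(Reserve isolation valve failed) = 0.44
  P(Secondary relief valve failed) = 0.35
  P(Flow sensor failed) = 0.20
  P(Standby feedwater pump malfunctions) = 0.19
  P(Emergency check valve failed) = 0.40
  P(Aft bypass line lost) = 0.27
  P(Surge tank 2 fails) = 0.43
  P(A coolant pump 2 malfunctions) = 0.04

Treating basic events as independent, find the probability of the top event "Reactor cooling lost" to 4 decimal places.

0.6623

P(Recirculation branch fails) [AND] = 0.44 × 0.35 × 0.20 = 0.030800
P(Makeup line fails) [OR] = 1 − (1−0.11) × (1−0.030800) × (1−0.19) = 0.301304
P(Primary loop down) [AND] = 0.29 × 0.301304 × 0.40 × 0.27 = 0.009437
P(Secondary loop inoperative) [OR] = 1 − (1−0.11) × (1−0.30) × (1−0.009437) = 0.382879
P(Reactor cooling lost) [OR] = 1 − (1−0.382879) × (1−0.43) × (1−0.04) = 0.662311
Rounded to 4 decimal places: P(Reactor cooling lost) ≈ 0.6623.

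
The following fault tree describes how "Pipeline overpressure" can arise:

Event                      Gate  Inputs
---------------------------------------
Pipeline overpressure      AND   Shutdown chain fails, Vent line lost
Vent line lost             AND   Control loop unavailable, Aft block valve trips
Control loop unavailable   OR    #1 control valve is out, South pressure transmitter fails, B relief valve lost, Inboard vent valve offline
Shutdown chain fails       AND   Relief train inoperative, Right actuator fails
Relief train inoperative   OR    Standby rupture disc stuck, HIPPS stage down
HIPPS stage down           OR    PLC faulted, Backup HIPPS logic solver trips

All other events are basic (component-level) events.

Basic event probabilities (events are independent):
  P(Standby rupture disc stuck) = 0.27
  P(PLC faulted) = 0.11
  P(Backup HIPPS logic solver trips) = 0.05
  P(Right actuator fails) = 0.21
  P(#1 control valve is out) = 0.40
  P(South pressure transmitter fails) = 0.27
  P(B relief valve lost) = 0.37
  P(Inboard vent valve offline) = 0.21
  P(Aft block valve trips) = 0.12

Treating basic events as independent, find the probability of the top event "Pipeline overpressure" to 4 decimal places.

0.0075

P(HIPPS stage down) [OR] = 1 − (1−0.11) × (1−0.05) = 0.154500
P(Relief train inoperative) [OR] = 1 − (1−0.27) × (1−0.154500) = 0.382785
P(Shutdown chain fails) [AND] = 0.382785 × 0.21 = 0.080385
P(Control loop unavailable) [OR] = 1 − (1−0.40) × (1−0.27) × (1−0.37) × (1−0.21) = 0.782007
P(Vent line lost) [AND] = 0.782007 × 0.12 = 0.093841
P(Pipeline overpressure) [AND] = 0.080385 × 0.093841 = 0.007543
Rounded to 4 decimal places: P(Pipeline overpressure) ≈ 0.0075.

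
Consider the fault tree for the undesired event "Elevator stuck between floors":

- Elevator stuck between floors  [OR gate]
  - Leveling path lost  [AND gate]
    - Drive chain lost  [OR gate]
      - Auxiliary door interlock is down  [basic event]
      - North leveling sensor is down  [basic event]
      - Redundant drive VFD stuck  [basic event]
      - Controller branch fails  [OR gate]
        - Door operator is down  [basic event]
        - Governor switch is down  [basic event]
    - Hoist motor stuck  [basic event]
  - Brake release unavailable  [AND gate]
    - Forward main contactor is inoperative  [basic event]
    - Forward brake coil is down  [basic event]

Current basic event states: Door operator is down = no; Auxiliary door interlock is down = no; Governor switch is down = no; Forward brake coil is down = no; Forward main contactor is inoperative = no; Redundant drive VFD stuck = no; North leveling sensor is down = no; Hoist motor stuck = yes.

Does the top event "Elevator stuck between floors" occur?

No

Controller branch fails [OR]: Door operator is down=not, Governor switch is down=not → no input occurs → does not occur.
Drive chain lost [OR]: Auxiliary door interlock is down=not, North leveling sensor is down=not, Redundant drive VFD stuck=not, Controller branch fails=not → no input occurs → does not occur.
Leveling path lost [AND]: Drive chain lost=not, Hoist motor stuck=occurs → not all inputs occur → does not occur.
Brake release unavailable [AND]: Forward main contactor is inoperative=not, Forward brake coil is down=not → not all inputs occur → does not occur.
Elevator stuck between floors [OR]: Leveling path lost=not, Brake release unavailable=not → no input occurs → does not occur.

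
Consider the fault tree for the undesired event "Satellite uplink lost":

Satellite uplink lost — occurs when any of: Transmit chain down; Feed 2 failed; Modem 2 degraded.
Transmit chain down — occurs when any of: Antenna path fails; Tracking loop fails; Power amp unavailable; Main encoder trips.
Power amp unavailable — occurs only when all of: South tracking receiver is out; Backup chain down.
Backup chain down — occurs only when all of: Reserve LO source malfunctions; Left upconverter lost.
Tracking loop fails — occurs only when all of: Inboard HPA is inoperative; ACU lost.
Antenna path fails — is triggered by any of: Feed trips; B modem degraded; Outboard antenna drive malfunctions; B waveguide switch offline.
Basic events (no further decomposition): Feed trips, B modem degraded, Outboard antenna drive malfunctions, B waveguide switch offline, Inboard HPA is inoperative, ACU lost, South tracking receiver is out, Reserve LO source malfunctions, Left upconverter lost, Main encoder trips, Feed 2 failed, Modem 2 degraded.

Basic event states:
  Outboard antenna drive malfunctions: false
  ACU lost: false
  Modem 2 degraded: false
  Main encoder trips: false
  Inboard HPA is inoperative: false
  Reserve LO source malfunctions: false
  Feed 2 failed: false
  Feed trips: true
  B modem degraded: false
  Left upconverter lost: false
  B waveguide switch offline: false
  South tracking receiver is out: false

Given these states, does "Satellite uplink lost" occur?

Yes

Antenna path fails [OR]: Feed trips=occurs, B modem degraded=not, Outboard antenna drive malfunctions=not, B waveguide switch offline=not → at least one input occurs → occurs.
Tracking loop fails [AND]: Inboard HPA is inoperative=not, ACU lost=not → not all inputs occur → does not occur.
Backup chain down [AND]: Reserve LO source malfunctions=not, Left upconverter lost=not → not all inputs occur → does not occur.
Power amp unavailable [AND]: South tracking receiver is out=not, Backup chain down=not → not all inputs occur → does not occur.
Transmit chain down [OR]: Antenna path fails=occurs, Tracking loop fails=not, Power amp unavailable=not, Main encoder trips=not → at least one input occurs → occurs.
Satellite uplink lost [OR]: Transmit chain down=occurs, Feed 2 failed=not, Modem 2 degraded=not → at least one input occurs → occurs.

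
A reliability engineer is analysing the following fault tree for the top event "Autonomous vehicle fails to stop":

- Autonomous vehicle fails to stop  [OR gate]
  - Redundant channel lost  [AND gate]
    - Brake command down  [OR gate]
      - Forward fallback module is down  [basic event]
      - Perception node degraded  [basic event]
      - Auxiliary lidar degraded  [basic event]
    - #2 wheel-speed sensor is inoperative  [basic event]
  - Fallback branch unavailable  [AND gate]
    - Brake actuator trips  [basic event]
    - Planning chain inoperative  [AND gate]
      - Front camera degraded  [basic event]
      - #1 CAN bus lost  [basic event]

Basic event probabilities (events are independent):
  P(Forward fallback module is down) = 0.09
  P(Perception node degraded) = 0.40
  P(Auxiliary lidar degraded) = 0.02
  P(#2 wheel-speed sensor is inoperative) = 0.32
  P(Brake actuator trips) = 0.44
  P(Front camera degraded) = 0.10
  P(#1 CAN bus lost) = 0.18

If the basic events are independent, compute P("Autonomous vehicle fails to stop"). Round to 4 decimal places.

0.1555

P(Brake command down) [OR] = 1 − (1−0.09) × (1−0.40) × (1−0.02) = 0.464920
P(Redundant channel lost) [AND] = 0.464920 × 0.32 = 0.148774
P(Planning chain inoperative) [AND] = 0.10 × 0.18 = 0.018000
P(Fallback branch unavailable) [AND] = 0.44 × 0.018000 = 0.007920
P(Autonomous vehicle fails to stop) [OR] = 1 − (1−0.148774) × (1−0.007920) = 0.155516
Rounded to 4 decimal places: P(Autonomous vehicle fails to stop) ≈ 0.1555.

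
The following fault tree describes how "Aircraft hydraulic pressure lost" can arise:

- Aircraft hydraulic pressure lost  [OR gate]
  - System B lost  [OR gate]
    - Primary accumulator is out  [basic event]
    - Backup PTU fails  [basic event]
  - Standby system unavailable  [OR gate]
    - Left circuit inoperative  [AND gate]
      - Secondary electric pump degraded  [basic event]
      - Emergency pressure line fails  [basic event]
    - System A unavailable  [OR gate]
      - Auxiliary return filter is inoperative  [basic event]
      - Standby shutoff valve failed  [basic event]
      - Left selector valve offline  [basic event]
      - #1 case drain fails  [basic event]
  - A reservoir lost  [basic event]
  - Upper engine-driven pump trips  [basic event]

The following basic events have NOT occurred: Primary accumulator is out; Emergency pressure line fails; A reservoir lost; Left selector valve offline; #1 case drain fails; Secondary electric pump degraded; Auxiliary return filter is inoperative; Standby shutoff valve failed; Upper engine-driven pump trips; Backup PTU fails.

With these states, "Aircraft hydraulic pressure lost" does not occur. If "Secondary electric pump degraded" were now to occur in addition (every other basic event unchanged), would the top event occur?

Counterfactual: set "Secondary electric pump degraded" to occurred.
System B lost [OR]: Primary accumulator is out=not, Backup PTU fails=not → no input occurs → does not occur.
Left circuit inoperative [AND]: Secondary electric pump degraded=occurs, Emergency pressure line fails=not → not all inputs occur → does not occur.
System A unavailable [OR]: Auxiliary return filter is inoperative=not, Standby shutoff valve failed=not, Left selector valve offline=not, #1 case drain fails=not → no input occurs → does not occur.
Standby system unavailable [OR]: Left circuit inoperative=not, System A unavailable=not → no input occurs → does not occur.
Aircraft hydraulic pressure lost [OR]: System B lost=not, Standby system unavailable=not, A reservoir lost=not, Upper engine-driven pump trips=not → no input occurs → does not occur.

No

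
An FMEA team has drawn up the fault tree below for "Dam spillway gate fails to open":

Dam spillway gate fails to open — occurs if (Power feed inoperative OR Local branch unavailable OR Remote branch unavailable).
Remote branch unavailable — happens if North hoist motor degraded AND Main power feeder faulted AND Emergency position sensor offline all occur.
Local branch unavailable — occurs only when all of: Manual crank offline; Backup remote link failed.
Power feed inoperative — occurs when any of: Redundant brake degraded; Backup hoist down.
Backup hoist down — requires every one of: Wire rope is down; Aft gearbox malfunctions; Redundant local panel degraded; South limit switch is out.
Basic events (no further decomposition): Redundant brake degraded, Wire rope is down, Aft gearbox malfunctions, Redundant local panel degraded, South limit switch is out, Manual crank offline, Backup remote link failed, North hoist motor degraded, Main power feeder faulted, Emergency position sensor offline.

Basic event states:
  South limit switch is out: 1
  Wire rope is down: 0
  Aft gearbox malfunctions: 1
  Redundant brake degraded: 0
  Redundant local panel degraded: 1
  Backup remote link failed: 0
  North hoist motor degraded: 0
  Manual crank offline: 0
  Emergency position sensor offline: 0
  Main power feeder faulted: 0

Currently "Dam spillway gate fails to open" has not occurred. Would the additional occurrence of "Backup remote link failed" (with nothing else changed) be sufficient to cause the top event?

No

Counterfactual: set "Backup remote link failed" to occurred.
Backup hoist down [AND]: Wire rope is down=not, Aft gearbox malfunctions=occurs, Redundant local panel degraded=occurs, South limit switch is out=occurs → not all inputs occur → does not occur.
Power feed inoperative [OR]: Redundant brake degraded=not, Backup hoist down=not → no input occurs → does not occur.
Local branch unavailable [AND]: Manual crank offline=not, Backup remote link failed=occurs → not all inputs occur → does not occur.
Remote branch unavailable [AND]: North hoist motor degraded=not, Main power feeder faulted=not, Emergency position sensor offline=not → not all inputs occur → does not occur.
Dam spillway gate fails to open [OR]: Power feed inoperative=not, Local branch unavailable=not, Remote branch unavailable=not → no input occurs → does not occur.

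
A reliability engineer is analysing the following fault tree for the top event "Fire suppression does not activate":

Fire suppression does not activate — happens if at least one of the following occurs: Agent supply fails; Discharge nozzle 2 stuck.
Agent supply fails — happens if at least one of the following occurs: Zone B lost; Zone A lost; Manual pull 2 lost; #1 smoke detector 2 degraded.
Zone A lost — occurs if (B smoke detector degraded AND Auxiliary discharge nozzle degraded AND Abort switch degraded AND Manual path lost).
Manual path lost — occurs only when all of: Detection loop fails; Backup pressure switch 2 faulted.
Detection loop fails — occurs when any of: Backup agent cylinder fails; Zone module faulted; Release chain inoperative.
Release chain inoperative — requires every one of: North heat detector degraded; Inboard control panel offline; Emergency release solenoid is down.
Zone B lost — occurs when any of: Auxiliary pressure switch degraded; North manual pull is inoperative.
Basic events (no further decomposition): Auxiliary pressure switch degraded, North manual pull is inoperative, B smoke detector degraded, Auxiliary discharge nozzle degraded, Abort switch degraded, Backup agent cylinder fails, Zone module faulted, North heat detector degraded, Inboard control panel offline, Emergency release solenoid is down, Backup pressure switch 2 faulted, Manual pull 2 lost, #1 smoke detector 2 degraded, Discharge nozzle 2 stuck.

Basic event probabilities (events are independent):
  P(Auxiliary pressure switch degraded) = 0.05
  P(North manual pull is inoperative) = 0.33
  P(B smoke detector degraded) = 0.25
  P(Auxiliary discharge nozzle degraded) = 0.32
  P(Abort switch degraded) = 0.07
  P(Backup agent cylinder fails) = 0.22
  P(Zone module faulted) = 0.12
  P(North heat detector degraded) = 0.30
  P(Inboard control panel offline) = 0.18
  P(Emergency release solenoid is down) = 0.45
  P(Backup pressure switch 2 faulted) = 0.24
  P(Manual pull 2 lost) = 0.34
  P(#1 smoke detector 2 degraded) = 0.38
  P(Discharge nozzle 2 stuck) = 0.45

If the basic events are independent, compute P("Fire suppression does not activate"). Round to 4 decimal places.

0.8568

P(Zone B lost) [OR] = 1 − (1−0.05) × (1−0.33) = 0.363500
P(Release chain inoperative) [AND] = 0.30 × 0.18 × 0.45 = 0.024300
P(Detection loop fails) [OR] = 1 − (1−0.22) × (1−0.12) × (1−0.024300) = 0.330280
P(Manual path lost) [AND] = 0.330280 × 0.24 = 0.079267
P(Zone A lost) [AND] = 0.25 × 0.32 × 0.07 × 0.079267 = 0.000444
P(Agent supply fails) [OR] = 1 − (1−0.363500) × (1−0.000444) × (1−0.34) × (1−0.38) = 0.739660
P(Fire suppression does not activate) [OR] = 1 − (1−0.739660) × (1−0.45) = 0.856813
Rounded to 4 decimal places: P(Fire suppression does not activate) ≈ 0.8568.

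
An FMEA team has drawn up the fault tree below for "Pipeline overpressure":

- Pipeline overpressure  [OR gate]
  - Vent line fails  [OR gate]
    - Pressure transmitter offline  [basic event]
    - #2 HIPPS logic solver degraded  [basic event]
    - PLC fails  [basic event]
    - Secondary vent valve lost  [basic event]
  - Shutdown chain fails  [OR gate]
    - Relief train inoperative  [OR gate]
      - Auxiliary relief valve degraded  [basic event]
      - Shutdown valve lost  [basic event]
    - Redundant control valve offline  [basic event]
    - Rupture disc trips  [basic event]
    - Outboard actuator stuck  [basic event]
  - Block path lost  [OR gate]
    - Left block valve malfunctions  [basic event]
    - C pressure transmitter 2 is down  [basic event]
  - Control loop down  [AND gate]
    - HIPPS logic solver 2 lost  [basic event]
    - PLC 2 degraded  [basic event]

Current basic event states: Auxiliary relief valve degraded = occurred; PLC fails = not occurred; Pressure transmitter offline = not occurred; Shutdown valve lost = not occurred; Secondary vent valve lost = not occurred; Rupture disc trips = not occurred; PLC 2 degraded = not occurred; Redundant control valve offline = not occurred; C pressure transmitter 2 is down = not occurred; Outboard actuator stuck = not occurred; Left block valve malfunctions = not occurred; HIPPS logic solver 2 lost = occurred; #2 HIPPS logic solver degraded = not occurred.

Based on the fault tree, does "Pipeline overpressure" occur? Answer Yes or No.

Yes

Vent line fails [OR]: Pressure transmitter offline=not, #2 HIPPS logic solver degraded=not, PLC fails=not, Secondary vent valve lost=not → no input occurs → does not occur.
Relief train inoperative [OR]: Auxiliary relief valve degraded=occurs, Shutdown valve lost=not → at least one input occurs → occurs.
Shutdown chain fails [OR]: Relief train inoperative=occurs, Redundant control valve offline=not, Rupture disc trips=not, Outboard actuator stuck=not → at least one input occurs → occurs.
Block path lost [OR]: Left block valve malfunctions=not, C pressure transmitter 2 is down=not → no input occurs → does not occur.
Control loop down [AND]: HIPPS logic solver 2 lost=occurs, PLC 2 degraded=not → not all inputs occur → does not occur.
Pipeline overpressure [OR]: Vent line fails=not, Shutdown chain fails=occurs, Block path lost=not, Control loop down=not → at least one input occurs → occurs.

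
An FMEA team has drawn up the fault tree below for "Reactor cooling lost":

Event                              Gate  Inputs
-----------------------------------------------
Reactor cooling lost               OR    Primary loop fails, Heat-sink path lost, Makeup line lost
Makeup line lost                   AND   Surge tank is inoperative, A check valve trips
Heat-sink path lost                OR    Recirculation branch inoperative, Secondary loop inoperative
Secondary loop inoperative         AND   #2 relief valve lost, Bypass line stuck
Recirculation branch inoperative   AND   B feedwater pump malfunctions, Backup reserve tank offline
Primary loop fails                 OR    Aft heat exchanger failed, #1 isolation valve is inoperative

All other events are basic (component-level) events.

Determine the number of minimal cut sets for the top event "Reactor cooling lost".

5

Primary loop fails [OR]: union of children's cut sets → 2 cut set(s).
Recirculation branch inoperative [AND]: one cut set from each child combined → 1 × 1 = 1 cut set(s).
Secondary loop inoperative [AND]: one cut set from each child combined → 1 × 1 = 1 cut set(s).
Heat-sink path lost [OR]: union of children's cut sets → 2 cut set(s).
Makeup line lost [AND]: one cut set from each child combined → 1 × 1 = 1 cut set(s).
Reactor cooling lost [OR]: union of children's cut sets → 5 cut set(s).
Minimal cut sets: {Aft heat exchanger failed}; {#1 isolation valve is inoperative}; {B feedwater pump malfunctions, Backup reserve tank offline}; {#2 relief valve lost, Bypass line stuck}; {A check valve trips, Surge tank is inoperative}.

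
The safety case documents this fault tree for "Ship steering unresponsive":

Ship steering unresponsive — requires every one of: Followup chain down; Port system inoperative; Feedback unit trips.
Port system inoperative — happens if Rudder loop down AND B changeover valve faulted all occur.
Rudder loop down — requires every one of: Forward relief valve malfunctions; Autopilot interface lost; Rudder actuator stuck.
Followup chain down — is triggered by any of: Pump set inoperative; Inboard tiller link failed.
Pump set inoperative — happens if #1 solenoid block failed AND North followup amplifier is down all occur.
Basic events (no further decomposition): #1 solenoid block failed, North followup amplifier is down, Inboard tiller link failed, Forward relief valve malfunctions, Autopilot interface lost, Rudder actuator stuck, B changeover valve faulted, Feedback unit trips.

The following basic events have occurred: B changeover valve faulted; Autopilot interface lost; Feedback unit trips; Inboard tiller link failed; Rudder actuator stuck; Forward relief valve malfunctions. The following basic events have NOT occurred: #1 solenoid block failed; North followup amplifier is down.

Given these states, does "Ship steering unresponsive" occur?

Pump set inoperative [AND]: #1 solenoid block failed=not, North followup amplifier is down=not → not all inputs occur → does not occur.
Followup chain down [OR]: Pump set inoperative=not, Inboard tiller link failed=occurs → at least one input occurs → occurs.
Rudder loop down [AND]: Forward relief valve malfunctions=occurs, Autopilot interface lost=occurs, Rudder actuator stuck=occurs → all inputs occur → occurs.
Port system inoperative [AND]: Rudder loop down=occurs, B changeover valve faulted=occurs → all inputs occur → occurs.
Ship steering unresponsive [AND]: Followup chain down=occurs, Port system inoperative=occurs, Feedback unit trips=occurs → all inputs occur → occurs.

Yes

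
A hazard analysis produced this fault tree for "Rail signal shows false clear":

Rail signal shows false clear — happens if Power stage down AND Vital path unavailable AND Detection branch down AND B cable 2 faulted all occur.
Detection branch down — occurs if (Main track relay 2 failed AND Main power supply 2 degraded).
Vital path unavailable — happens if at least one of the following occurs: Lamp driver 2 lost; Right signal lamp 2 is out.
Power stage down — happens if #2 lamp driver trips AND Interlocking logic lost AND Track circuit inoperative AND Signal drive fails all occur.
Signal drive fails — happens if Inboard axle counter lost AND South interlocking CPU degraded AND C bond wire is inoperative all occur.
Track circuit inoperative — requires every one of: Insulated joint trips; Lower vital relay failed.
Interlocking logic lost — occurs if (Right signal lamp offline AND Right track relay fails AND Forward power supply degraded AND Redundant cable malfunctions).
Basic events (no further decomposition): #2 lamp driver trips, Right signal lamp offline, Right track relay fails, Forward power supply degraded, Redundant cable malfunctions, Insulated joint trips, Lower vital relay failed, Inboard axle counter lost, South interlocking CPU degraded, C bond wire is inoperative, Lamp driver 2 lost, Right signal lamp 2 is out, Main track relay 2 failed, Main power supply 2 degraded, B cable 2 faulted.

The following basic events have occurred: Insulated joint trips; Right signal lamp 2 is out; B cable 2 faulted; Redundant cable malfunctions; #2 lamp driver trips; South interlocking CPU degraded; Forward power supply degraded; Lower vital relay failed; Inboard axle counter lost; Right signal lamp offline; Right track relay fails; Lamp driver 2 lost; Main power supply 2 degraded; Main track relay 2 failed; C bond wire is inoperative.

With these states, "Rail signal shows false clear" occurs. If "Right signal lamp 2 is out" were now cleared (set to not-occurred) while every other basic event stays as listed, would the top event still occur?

Counterfactual: set "Right signal lamp 2 is out" to not occurred.
Interlocking logic lost [AND]: Right signal lamp offline=occurs, Right track relay fails=occurs, Forward power supply degraded=occurs, Redundant cable malfunctions=occurs → all inputs occur → occurs.
Track circuit inoperative [AND]: Insulated joint trips=occurs, Lower vital relay failed=occurs → all inputs occur → occurs.
Signal drive fails [AND]: Inboard axle counter lost=occurs, South interlocking CPU degraded=occurs, C bond wire is inoperative=occurs → all inputs occur → occurs.
Power stage down [AND]: #2 lamp driver trips=occurs, Interlocking logic lost=occurs, Track circuit inoperative=occurs, Signal drive fails=occurs → all inputs occur → occurs.
Vital path unavailable [OR]: Lamp driver 2 lost=occurs, Right signal lamp 2 is out=not → at least one input occurs → occurs.
Detection branch down [AND]: Main track relay 2 failed=occurs, Main power supply 2 degraded=occurs → all inputs occur → occurs.
Rail signal shows false clear [AND]: Power stage down=occurs, Vital path unavailable=occurs, Detection branch down=occurs, B cable 2 faulted=occurs → all inputs occur → occurs.

Yes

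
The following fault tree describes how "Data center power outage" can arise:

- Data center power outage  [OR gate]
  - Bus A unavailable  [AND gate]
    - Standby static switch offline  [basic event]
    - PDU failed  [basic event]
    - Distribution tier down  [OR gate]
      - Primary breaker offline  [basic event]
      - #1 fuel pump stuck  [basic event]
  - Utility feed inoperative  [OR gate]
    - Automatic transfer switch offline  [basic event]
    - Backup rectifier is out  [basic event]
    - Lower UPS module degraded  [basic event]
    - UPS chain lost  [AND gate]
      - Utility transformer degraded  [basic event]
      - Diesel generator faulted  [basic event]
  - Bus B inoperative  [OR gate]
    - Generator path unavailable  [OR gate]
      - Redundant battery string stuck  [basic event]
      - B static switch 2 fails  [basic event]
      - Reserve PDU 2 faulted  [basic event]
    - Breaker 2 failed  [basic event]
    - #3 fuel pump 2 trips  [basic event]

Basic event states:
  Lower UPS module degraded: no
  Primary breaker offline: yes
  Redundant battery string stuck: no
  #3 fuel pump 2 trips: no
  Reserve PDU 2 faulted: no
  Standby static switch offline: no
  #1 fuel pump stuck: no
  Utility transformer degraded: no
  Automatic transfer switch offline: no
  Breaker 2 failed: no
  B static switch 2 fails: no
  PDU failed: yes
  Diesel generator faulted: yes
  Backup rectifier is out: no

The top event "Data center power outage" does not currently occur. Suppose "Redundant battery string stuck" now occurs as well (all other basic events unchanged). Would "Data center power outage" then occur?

Yes

Counterfactual: set "Redundant battery string stuck" to occurred.
Distribution tier down [OR]: Primary breaker offline=occurs, #1 fuel pump stuck=not → at least one input occurs → occurs.
Bus A unavailable [AND]: Standby static switch offline=not, PDU failed=occurs, Distribution tier down=occurs → not all inputs occur → does not occur.
UPS chain lost [AND]: Utility transformer degraded=not, Diesel generator faulted=occurs → not all inputs occur → does not occur.
Utility feed inoperative [OR]: Automatic transfer switch offline=not, Backup rectifier is out=not, Lower UPS module degraded=not, UPS chain lost=not → no input occurs → does not occur.
Generator path unavailable [OR]: Redundant battery string stuck=occurs, B static switch 2 fails=not, Reserve PDU 2 faulted=not → at least one input occurs → occurs.
Bus B inoperative [OR]: Generator path unavailable=occurs, Breaker 2 failed=not, #3 fuel pump 2 trips=not → at least one input occurs → occurs.
Data center power outage [OR]: Bus A unavailable=not, Utility feed inoperative=not, Bus B inoperative=occurs → at least one input occurs → occurs.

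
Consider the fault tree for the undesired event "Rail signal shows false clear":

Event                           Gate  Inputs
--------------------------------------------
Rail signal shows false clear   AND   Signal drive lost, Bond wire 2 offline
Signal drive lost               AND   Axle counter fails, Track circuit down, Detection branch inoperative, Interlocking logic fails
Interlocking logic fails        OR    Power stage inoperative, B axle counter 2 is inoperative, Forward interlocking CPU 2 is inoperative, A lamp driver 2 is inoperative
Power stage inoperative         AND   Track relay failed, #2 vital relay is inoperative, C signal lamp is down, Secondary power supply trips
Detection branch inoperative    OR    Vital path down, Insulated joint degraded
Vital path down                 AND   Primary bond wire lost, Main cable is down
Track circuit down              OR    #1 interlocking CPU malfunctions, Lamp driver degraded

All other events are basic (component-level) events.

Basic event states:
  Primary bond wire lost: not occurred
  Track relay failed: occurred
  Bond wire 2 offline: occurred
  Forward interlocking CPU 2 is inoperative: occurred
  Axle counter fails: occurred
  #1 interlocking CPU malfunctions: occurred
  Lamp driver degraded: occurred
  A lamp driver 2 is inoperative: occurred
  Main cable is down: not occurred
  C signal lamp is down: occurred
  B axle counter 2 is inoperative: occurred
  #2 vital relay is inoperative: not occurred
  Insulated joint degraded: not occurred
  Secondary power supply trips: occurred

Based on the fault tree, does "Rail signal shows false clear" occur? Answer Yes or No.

No

Track circuit down [OR]: #1 interlocking CPU malfunctions=occurs, Lamp driver degraded=occurs → at least one input occurs → occurs.
Vital path down [AND]: Primary bond wire lost=not, Main cable is down=not → not all inputs occur → does not occur.
Detection branch inoperative [OR]: Vital path down=not, Insulated joint degraded=not → no input occurs → does not occur.
Power stage inoperative [AND]: Track relay failed=occurs, #2 vital relay is inoperative=not, C signal lamp is down=occurs, Secondary power supply trips=occurs → not all inputs occur → does not occur.
Interlocking logic fails [OR]: Power stage inoperative=not, B axle counter 2 is inoperative=occurs, Forward interlocking CPU 2 is inoperative=occurs, A lamp driver 2 is inoperative=occurs → at least one input occurs → occurs.
Signal drive lost [AND]: Axle counter fails=occurs, Track circuit down=occurs, Detection branch inoperative=not, Interlocking logic fails=occurs → not all inputs occur → does not occur.
Rail signal shows false clear [AND]: Signal drive lost=not, Bond wire 2 offline=occurs → not all inputs occur → does not occur.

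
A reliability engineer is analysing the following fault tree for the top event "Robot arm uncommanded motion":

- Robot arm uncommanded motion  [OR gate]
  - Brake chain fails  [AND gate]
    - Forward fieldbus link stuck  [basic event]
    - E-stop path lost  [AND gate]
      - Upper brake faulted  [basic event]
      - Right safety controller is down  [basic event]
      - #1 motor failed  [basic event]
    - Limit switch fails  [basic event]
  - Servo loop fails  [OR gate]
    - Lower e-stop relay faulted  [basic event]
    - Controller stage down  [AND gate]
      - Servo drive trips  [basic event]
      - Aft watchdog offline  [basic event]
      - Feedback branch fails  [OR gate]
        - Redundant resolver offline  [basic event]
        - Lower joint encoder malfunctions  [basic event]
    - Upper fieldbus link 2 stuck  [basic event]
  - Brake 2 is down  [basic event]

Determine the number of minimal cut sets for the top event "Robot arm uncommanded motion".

E-stop path lost [AND]: one cut set from each child combined → 1 × 1 × 1 = 1 cut set(s).
Brake chain fails [AND]: one cut set from each child combined → 1 × 1 × 1 = 1 cut set(s).
Feedback branch fails [OR]: union of children's cut sets → 2 cut set(s).
Controller stage down [AND]: one cut set from each child combined → 1 × 1 × 2 = 2 cut set(s).
Servo loop fails [OR]: union of children's cut sets → 4 cut set(s).
Robot arm uncommanded motion [OR]: union of children's cut sets → 6 cut set(s).
Minimal cut sets: {#1 motor failed, Forward fieldbus link stuck, Limit switch fails, Right safety controller is down, Upper brake faulted}; {Lower e-stop relay faulted}; {Aft watchdog offline, Redundant resolver offline, Servo drive trips}; {Aft watchdog offline, Lower joint encoder malfunctions, Servo drive trips}; {Upper fieldbus link 2 stuck}; {Brake 2 is down}.

6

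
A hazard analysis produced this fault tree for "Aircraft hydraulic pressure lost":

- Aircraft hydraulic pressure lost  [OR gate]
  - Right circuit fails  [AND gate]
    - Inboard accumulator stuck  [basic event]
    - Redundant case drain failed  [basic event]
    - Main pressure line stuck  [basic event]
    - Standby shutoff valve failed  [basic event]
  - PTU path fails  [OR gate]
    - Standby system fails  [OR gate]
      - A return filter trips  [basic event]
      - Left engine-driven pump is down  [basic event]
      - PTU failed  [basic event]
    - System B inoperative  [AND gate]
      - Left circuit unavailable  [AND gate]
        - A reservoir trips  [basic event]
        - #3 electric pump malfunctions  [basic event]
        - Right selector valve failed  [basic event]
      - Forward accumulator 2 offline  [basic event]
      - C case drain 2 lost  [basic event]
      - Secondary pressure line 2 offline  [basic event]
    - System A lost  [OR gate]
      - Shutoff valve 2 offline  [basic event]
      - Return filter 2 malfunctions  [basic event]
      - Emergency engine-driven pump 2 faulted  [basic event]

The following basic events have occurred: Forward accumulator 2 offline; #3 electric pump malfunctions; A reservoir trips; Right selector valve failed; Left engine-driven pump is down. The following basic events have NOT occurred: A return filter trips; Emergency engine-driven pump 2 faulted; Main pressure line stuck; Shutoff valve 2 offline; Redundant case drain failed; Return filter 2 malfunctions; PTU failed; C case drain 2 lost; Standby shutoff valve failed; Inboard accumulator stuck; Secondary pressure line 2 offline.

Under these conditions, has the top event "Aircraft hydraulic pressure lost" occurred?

Yes

Right circuit fails [AND]: Inboard accumulator stuck=not, Redundant case drain failed=not, Main pressure line stuck=not, Standby shutoff valve failed=not → not all inputs occur → does not occur.
Standby system fails [OR]: A return filter trips=not, Left engine-driven pump is down=occurs, PTU failed=not → at least one input occurs → occurs.
Left circuit unavailable [AND]: A reservoir trips=occurs, #3 electric pump malfunctions=occurs, Right selector valve failed=occurs → all inputs occur → occurs.
System B inoperative [AND]: Left circuit unavailable=occurs, Forward accumulator 2 offline=occurs, C case drain 2 lost=not, Secondary pressure line 2 offline=not → not all inputs occur → does not occur.
System A lost [OR]: Shutoff valve 2 offline=not, Return filter 2 malfunctions=not, Emergency engine-driven pump 2 faulted=not → no input occurs → does not occur.
PTU path fails [OR]: Standby system fails=occurs, System B inoperative=not, System A lost=not → at least one input occurs → occurs.
Aircraft hydraulic pressure lost [OR]: Right circuit fails=not, PTU path fails=occurs → at least one input occurs → occurs.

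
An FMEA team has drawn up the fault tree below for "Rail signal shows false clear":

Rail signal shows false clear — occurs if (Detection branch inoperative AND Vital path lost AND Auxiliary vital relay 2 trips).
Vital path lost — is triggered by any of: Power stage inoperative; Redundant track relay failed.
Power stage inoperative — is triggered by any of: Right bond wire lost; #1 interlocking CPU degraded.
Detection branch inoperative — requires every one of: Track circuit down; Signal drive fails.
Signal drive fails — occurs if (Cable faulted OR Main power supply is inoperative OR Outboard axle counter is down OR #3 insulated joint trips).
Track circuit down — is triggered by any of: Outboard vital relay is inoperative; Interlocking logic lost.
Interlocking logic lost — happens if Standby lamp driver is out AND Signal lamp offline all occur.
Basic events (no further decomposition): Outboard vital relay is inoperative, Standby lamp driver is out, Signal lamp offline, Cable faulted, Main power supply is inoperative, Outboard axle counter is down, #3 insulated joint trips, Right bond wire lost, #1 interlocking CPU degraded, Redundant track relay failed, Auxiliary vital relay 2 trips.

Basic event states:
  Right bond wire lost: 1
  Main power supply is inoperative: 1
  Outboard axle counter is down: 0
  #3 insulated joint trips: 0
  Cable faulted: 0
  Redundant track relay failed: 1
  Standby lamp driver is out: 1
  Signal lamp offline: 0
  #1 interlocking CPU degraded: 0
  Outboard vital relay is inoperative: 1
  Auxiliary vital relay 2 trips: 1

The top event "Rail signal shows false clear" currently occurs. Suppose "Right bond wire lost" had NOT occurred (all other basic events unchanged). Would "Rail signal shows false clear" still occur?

Counterfactual: set "Right bond wire lost" to not occurred.
Interlocking logic lost [AND]: Standby lamp driver is out=occurs, Signal lamp offline=not → not all inputs occur → does not occur.
Track circuit down [OR]: Outboard vital relay is inoperative=occurs, Interlocking logic lost=not → at least one input occurs → occurs.
Signal drive fails [OR]: Cable faulted=not, Main power supply is inoperative=occurs, Outboard axle counter is down=not, #3 insulated joint trips=not → at least one input occurs → occurs.
Detection branch inoperative [AND]: Track circuit down=occurs, Signal drive fails=occurs → all inputs occur → occurs.
Power stage inoperative [OR]: Right bond wire lost=not, #1 interlocking CPU degraded=not → no input occurs → does not occur.
Vital path lost [OR]: Power stage inoperative=not, Redundant track relay failed=occurs → at least one input occurs → occurs.
Rail signal shows false clear [AND]: Detection branch inoperative=occurs, Vital path lost=occurs, Auxiliary vital relay 2 trips=occurs → all inputs occur → occurs.

Yes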